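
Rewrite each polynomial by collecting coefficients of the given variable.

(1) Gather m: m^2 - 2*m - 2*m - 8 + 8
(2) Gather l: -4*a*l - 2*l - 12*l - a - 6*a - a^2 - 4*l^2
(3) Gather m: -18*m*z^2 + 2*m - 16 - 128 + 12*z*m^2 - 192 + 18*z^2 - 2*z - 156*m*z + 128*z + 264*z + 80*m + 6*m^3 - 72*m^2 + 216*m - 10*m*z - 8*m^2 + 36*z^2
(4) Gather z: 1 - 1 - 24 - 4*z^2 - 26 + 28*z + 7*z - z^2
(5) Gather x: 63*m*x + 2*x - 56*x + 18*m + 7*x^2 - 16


(1) = m^2 - 4*m
(2) = -a^2 - 7*a - 4*l^2 + l*(-4*a - 14)
(3) = 6*m^3 + m^2*(12*z - 80) + m*(-18*z^2 - 166*z + 298) + 54*z^2 + 390*z - 336
(4) = -5*z^2 + 35*z - 50
(5) = 18*m + 7*x^2 + x*(63*m - 54) - 16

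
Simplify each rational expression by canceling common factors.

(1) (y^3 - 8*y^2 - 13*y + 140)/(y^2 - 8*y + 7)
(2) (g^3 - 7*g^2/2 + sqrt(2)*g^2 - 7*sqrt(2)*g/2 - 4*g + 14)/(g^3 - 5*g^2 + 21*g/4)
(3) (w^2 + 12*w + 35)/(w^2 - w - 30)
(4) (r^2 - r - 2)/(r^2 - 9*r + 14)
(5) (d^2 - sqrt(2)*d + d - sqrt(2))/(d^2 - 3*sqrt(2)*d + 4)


(1) = (y^2 - y - 20)/(y - 1)
(2) = (8*g^2 + 8*sqrt(2)*g - 32)/(8*g^2 - 12*g)
(3) = (w + 7)/(w - 6)
(4) = (r + 1)/(r - 7)
(5) = (d + 1)/(d - 2*sqrt(2))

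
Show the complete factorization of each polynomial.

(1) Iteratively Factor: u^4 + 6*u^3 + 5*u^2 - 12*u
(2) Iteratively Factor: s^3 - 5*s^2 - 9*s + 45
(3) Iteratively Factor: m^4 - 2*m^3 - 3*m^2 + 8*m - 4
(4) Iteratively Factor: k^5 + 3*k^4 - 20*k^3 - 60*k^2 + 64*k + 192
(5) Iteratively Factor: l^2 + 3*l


(1) = (u)*(u^3 + 6*u^2 + 5*u - 12) = u*(u + 3)*(u^2 + 3*u - 4) = u*(u - 1)*(u + 3)*(u + 4)
(2) = (s - 3)*(s^2 - 2*s - 15) = (s - 3)*(s + 3)*(s - 5)
(3) = (m - 1)*(m^3 - m^2 - 4*m + 4) = (m - 1)^2*(m^2 - 4) = (m - 1)^2*(m + 2)*(m - 2)
(4) = (k - 4)*(k^4 + 7*k^3 + 8*k^2 - 28*k - 48) = (k - 4)*(k - 2)*(k^3 + 9*k^2 + 26*k + 24) = (k - 4)*(k - 2)*(k + 4)*(k^2 + 5*k + 6) = (k - 4)*(k - 2)*(k + 3)*(k + 4)*(k + 2)
(5) = (l)*(l + 3)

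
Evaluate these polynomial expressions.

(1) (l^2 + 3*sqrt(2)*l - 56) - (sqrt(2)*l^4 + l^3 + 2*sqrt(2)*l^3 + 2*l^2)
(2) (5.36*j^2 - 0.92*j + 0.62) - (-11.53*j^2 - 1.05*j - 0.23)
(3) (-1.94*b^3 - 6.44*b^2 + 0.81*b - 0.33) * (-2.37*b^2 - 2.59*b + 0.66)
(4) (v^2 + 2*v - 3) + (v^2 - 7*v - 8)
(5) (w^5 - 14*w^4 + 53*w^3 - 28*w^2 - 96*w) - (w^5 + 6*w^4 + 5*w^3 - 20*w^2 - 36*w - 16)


(1) = -sqrt(2)*l^4 - 2*sqrt(2)*l^3 - l^3 - l^2 + 3*sqrt(2)*l - 56
(2) = 16.89*j^2 + 0.13*j + 0.85
(3) = 4.5978*b^5 + 20.2874*b^4 + 13.4795*b^3 - 5.5662*b^2 + 1.3893*b - 0.2178
(4) = 2*v^2 - 5*v - 11
(5) = -20*w^4 + 48*w^3 - 8*w^2 - 60*w + 16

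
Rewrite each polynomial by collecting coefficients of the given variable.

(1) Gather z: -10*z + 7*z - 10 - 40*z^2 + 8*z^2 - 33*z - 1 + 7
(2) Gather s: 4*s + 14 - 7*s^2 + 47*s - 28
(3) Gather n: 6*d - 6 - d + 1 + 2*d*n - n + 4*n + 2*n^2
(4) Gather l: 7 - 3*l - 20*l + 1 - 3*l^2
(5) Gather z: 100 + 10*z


(1) = -32*z^2 - 36*z - 4
(2) = -7*s^2 + 51*s - 14
(3) = 5*d + 2*n^2 + n*(2*d + 3) - 5
(4) = -3*l^2 - 23*l + 8
(5) = 10*z + 100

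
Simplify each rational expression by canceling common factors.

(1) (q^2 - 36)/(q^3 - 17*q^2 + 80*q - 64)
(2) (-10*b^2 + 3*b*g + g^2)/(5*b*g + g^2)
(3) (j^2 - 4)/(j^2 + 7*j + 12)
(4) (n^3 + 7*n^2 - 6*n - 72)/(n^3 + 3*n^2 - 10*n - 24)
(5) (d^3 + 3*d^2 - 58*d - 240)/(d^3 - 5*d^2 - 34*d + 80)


(1) = (q^2 - 36)/(q^3 - 17*q^2 + 80*q - 64)
(2) = (-2*b + g)/g
(3) = (j^2 - 4)/(j^2 + 7*j + 12)
(4) = (n + 6)/(n + 2)
(5) = (d + 6)/(d - 2)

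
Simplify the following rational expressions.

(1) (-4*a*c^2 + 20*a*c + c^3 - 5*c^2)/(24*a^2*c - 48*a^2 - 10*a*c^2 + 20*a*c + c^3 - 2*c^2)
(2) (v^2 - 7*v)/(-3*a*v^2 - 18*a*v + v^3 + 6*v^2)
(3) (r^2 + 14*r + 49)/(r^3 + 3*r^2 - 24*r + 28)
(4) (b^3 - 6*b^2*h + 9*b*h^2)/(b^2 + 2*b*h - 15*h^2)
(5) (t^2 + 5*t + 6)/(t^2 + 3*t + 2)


(1) = (-c^2 + 5*c)/(6*a*c - 12*a - c^2 + 2*c)
(2) = (v - 7)/(-3*a*v - 18*a + v^2 + 6*v)
(3) = (r + 7)/(r^2 - 4*r + 4)
(4) = (b^2 - 3*b*h)/(b + 5*h)
(5) = (t + 3)/(t + 1)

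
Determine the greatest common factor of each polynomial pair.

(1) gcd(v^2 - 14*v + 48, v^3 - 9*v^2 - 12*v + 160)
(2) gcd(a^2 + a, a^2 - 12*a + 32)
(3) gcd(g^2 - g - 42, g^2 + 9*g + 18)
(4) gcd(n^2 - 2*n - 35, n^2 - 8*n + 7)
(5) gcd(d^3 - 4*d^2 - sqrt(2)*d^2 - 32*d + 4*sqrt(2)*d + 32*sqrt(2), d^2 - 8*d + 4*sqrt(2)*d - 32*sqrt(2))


(1) = v - 8
(2) = gcd(a*(a + 1), (a - 8)*(a - 4)) = 1
(3) = gcd((g - 7)*(g + 6), (g + 3)*(g + 6)) = g + 6
(4) = n - 7
(5) = d - 8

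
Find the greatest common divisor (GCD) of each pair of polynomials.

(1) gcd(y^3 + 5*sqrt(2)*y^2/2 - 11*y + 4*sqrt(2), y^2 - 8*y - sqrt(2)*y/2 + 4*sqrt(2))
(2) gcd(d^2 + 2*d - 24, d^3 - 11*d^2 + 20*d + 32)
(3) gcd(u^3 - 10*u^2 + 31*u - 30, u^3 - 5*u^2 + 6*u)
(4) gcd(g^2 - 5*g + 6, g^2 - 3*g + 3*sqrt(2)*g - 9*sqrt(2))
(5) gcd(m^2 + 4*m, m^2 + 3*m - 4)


(1) = gcd((y - sqrt(2))*(y - sqrt(2)/2)*(y + 4*sqrt(2)), (y - 8)*(y - sqrt(2)/2)) = y - sqrt(2)/2
(2) = d - 4
(3) = u^2 - 5*u + 6
(4) = g - 3
(5) = gcd(m*(m + 4), (m - 1)*(m + 4)) = m + 4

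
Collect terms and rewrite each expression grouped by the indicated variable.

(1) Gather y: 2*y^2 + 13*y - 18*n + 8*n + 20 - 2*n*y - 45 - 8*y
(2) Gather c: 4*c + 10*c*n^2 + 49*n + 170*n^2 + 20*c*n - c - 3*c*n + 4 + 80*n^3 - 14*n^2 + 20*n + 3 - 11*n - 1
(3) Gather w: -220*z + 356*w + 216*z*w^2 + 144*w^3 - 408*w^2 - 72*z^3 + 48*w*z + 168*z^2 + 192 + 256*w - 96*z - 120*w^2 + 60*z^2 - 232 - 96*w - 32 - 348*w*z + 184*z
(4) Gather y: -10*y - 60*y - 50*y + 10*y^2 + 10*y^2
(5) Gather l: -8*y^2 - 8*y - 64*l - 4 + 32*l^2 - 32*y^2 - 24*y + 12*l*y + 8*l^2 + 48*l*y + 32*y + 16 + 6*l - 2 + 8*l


(1) = -10*n + 2*y^2 + y*(5 - 2*n) - 25
(2) = c*(10*n^2 + 17*n + 3) + 80*n^3 + 156*n^2 + 58*n + 6
(3) = 144*w^3 + w^2*(216*z - 528) + w*(516 - 300*z) - 72*z^3 + 228*z^2 - 132*z - 72
(4) = 20*y^2 - 120*y
(5) = 40*l^2 + l*(60*y - 50) - 40*y^2 + 10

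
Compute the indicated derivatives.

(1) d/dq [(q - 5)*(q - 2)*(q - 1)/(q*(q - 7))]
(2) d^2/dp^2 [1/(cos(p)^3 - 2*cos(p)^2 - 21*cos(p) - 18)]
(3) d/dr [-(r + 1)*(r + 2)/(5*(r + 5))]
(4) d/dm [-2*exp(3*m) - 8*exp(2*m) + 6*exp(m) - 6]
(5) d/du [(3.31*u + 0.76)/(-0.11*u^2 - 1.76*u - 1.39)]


(1) = (q^4 - 14*q^3 + 39*q^2 + 20*q - 70)/(q^2*(q^2 - 14*q + 49))
(2) = ((-81*cos(p) - 16*cos(2*p) + 9*cos(3*p))*(-cos(p)^3 + 2*cos(p)^2 + 21*cos(p) + 18)/4 - 2*(-3*cos(p)^2 + 4*cos(p) + 21)^2*sin(p)^2)/(-cos(p)^3 + 2*cos(p)^2 + 21*cos(p) + 18)^3
(3) = (-r^2 - 10*r - 13)/(5*(r^2 + 10*r + 25))
(4) = (-6*exp(2*m) - 16*exp(m) + 6)*exp(m)
(5) = (0.3641*u^2 + 0.1672*u - 3.2633)/(0.0121*u^4 + 0.3872*u^3 + 3.4034*u^2 + 4.8928*u + 1.9321)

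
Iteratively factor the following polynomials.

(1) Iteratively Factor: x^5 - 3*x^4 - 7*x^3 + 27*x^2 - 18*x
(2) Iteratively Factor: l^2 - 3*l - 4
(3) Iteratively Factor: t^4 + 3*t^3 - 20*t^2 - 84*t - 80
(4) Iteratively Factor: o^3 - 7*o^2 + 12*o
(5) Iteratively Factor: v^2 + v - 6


(1) = (x - 1)*(x^4 - 2*x^3 - 9*x^2 + 18*x) = (x - 1)*(x + 3)*(x^3 - 5*x^2 + 6*x) = (x - 2)*(x - 1)*(x + 3)*(x^2 - 3*x) = x*(x - 2)*(x - 1)*(x + 3)*(x - 3)
(2) = (l + 1)*(l - 4)
(3) = (t + 2)*(t^3 + t^2 - 22*t - 40) = (t - 5)*(t + 2)*(t^2 + 6*t + 8) = (t - 5)*(t + 2)^2*(t + 4)
(4) = (o - 3)*(o^2 - 4*o) = (o - 4)*(o - 3)*(o)
(5) = (v + 3)*(v - 2)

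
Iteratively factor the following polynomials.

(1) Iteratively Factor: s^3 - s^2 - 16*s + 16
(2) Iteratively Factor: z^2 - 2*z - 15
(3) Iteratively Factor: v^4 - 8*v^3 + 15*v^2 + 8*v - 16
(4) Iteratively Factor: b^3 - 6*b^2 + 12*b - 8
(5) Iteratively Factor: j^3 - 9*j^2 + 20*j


(1) = (s - 4)*(s^2 + 3*s - 4) = (s - 4)*(s - 1)*(s + 4)
(2) = (z + 3)*(z - 5)
(3) = (v + 1)*(v^3 - 9*v^2 + 24*v - 16) = (v - 4)*(v + 1)*(v^2 - 5*v + 4) = (v - 4)*(v - 1)*(v + 1)*(v - 4)
(4) = (b - 2)*(b^2 - 4*b + 4) = (b - 2)^2*(b - 2)
(5) = (j - 4)*(j^2 - 5*j) = (j - 5)*(j - 4)*(j)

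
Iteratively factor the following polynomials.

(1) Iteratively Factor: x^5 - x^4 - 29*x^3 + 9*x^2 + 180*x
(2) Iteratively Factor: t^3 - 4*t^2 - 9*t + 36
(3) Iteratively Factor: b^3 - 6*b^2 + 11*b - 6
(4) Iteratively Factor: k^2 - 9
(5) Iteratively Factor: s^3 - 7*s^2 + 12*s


(1) = (x - 5)*(x^4 + 4*x^3 - 9*x^2 - 36*x) = (x - 5)*(x - 3)*(x^3 + 7*x^2 + 12*x) = (x - 5)*(x - 3)*(x + 4)*(x^2 + 3*x) = x*(x - 5)*(x - 3)*(x + 4)*(x + 3)
(2) = (t + 3)*(t^2 - 7*t + 12) = (t - 3)*(t + 3)*(t - 4)
(3) = (b - 1)*(b^2 - 5*b + 6) = (b - 3)*(b - 1)*(b - 2)
(4) = (k + 3)*(k - 3)
(5) = (s - 4)*(s^2 - 3*s) = (s - 4)*(s - 3)*(s)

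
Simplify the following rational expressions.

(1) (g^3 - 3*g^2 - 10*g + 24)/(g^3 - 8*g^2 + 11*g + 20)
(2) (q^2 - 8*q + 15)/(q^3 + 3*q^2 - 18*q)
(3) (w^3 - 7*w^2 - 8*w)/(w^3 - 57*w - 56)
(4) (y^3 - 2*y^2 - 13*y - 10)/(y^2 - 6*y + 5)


(1) = (g^2 + g - 6)/(g^2 - 4*g - 5)
(2) = (q - 5)/(q^2 + 6*q)
(3) = w/(w + 7)
(4) = (y^2 + 3*y + 2)/(y - 1)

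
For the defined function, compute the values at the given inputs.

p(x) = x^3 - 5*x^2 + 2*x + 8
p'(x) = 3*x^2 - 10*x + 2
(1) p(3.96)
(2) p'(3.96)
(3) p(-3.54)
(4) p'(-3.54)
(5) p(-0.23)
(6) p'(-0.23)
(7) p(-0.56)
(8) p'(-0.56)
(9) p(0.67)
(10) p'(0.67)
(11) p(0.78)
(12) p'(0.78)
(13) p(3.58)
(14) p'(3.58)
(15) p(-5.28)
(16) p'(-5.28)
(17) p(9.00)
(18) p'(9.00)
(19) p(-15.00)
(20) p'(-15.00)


(1) = -0.39
(2) = 9.44
(3) = -106.10
(4) = 74.99
(5) = 7.26
(6) = 4.46
(7) = 5.14
(8) = 8.54
(9) = 7.40
(10) = -3.35
(11) = 6.99
(12) = -3.97
(13) = -3.04
(14) = 4.65
(15) = -289.15
(16) = 138.44
(17) = 350.00
(18) = 155.00
(19) = -4522.00
(20) = 827.00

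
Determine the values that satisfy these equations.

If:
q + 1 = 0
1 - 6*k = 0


Then:
k = 1/6
q = -1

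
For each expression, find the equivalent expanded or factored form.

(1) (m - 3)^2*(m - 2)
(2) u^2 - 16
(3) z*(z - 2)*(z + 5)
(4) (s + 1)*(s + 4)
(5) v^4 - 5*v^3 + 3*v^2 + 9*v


(1) = m^3 - 8*m^2 + 21*m - 18
(2) = (u - 4)*(u + 4)
(3) = z^3 + 3*z^2 - 10*z
(4) = s^2 + 5*s + 4
(5) = v*(v - 3)^2*(v + 1)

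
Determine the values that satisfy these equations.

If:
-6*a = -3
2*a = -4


Then:
No Solution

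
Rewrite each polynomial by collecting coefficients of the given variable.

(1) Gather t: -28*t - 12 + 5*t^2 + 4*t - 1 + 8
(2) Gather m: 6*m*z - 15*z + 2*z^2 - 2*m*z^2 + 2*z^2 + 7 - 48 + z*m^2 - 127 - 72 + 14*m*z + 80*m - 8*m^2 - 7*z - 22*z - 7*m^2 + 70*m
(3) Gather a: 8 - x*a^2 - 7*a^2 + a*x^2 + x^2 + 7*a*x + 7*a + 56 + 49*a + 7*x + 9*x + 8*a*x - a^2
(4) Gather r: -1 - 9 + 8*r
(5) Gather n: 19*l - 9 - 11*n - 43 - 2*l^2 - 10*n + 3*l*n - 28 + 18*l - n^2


(1) = 5*t^2 - 24*t - 5
(2) = m^2*(z - 15) + m*(-2*z^2 + 20*z + 150) + 4*z^2 - 44*z - 240
(3) = a^2*(-x - 8) + a*(x^2 + 15*x + 56) + x^2 + 16*x + 64
(4) = 8*r - 10
(5) = -2*l^2 + 37*l - n^2 + n*(3*l - 21) - 80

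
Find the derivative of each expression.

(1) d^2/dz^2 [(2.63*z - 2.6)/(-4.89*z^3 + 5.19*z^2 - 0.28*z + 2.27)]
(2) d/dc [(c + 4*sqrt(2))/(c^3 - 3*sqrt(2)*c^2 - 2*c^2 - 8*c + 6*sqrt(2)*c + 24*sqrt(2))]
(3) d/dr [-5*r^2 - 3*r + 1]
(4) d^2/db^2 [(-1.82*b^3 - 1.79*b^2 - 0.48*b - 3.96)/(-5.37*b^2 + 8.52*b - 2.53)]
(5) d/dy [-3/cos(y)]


(1) = (-377.332938*z^5 + 1146.539718*z^4 - 1190.252454*z^3 + 91.237212*z^2 + 336.403674*z - 64.198336)/(116.930169*z^9 - 372.311397*z^8 + 415.238751*z^7 - 345.276648*z^6 + 369.439794*z^5 - 203.304033*z^4 + 95.407579*z^3 - 80.764557*z^2 + 4.328436*z - 11.697083)
(2) = (c^3 - 3*sqrt(2)*c^2 - 2*c^2 - 8*c + 6*sqrt(2)*c + (c + 4*sqrt(2))*(-3*c^2 + 4*c + 6*sqrt(2)*c - 6*sqrt(2) + 8) + 24*sqrt(2))/(c^3 - 3*sqrt(2)*c^2 - 2*c^2 - 8*c + 6*sqrt(2)*c + 24*sqrt(2))^2
(3) = -10*r - 3
(4) = (406.252668*b^3 + 303.862878*b^2 - 1056.307164*b + 510.922654)/(154.854153*b^6 - 737.071164*b^5 + 1388.303415*b^4 - 1312.99164*b^3 + 654.079635*b^2 - 163.607004*b + 16.194277)
(5) = -3*sin(y)/cos(y)^2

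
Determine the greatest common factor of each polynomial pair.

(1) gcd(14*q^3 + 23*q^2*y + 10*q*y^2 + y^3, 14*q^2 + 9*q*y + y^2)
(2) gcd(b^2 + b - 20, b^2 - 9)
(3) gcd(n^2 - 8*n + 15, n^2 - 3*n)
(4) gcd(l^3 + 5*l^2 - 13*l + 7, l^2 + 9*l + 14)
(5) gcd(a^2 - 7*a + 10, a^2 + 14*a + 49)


(1) = gcd((q + y)*(2*q + y)*(7*q + y), (2*q + y)*(7*q + y)) = 14*q^2 + 9*q*y + y^2
(2) = 1
(3) = n - 3
(4) = gcd((l - 1)^2*(l + 7), (l + 2)*(l + 7)) = l + 7
(5) = gcd((a - 5)*(a - 2), (a + 7)^2) = 1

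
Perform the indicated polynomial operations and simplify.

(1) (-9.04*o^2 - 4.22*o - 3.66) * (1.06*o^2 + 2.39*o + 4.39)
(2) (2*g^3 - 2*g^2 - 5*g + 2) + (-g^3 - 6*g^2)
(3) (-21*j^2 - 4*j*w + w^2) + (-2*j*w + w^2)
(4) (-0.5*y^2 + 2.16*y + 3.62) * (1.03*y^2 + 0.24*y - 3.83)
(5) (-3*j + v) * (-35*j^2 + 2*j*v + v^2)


(1) = -9.5824*o^4 - 26.0788*o^3 - 53.651*o^2 - 27.2732*o - 16.0674
(2) = g^3 - 8*g^2 - 5*g + 2
(3) = -21*j^2 - 6*j*w + 2*w^2
(4) = -0.515*y^4 + 2.1048*y^3 + 6.162*y^2 - 7.404*y - 13.8646
(5) = 105*j^3 - 41*j^2*v - j*v^2 + v^3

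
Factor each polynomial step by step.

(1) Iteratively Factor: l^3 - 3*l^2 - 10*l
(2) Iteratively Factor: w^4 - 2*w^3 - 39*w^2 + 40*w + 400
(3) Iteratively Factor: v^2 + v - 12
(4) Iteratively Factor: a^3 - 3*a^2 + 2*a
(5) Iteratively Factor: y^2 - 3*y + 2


(1) = (l + 2)*(l^2 - 5*l) = (l - 5)*(l + 2)*(l)
(2) = (w + 4)*(w^3 - 6*w^2 - 15*w + 100) = (w - 5)*(w + 4)*(w^2 - w - 20) = (w - 5)*(w + 4)^2*(w - 5)
(3) = (v - 3)*(v + 4)
(4) = (a)*(a^2 - 3*a + 2) = a*(a - 2)*(a - 1)
(5) = (y - 1)*(y - 2)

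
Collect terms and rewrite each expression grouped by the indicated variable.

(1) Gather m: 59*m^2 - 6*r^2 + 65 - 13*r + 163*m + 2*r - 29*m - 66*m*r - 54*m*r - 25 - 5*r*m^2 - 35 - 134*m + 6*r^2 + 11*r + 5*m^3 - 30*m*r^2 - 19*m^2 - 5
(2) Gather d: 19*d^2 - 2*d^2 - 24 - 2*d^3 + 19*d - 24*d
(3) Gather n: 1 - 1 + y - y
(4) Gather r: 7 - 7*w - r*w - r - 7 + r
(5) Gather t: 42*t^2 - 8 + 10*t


(1) = 5*m^3 + m^2*(40 - 5*r) + m*(-30*r^2 - 120*r)
(2) = -2*d^3 + 17*d^2 - 5*d - 24
(3) = 0
(4) = -r*w - 7*w
(5) = 42*t^2 + 10*t - 8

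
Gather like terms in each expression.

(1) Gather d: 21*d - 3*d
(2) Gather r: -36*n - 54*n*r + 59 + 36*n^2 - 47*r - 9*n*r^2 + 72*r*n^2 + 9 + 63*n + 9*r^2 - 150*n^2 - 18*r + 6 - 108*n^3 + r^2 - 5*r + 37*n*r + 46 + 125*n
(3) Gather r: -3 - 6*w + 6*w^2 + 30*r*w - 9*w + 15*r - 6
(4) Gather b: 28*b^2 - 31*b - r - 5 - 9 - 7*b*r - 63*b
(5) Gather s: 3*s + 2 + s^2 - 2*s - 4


(1) = 18*d
(2) = -108*n^3 - 114*n^2 + 152*n + r^2*(10 - 9*n) + r*(72*n^2 - 17*n - 70) + 120
(3) = r*(30*w + 15) + 6*w^2 - 15*w - 9
(4) = 28*b^2 + b*(-7*r - 94) - r - 14
(5) = s^2 + s - 2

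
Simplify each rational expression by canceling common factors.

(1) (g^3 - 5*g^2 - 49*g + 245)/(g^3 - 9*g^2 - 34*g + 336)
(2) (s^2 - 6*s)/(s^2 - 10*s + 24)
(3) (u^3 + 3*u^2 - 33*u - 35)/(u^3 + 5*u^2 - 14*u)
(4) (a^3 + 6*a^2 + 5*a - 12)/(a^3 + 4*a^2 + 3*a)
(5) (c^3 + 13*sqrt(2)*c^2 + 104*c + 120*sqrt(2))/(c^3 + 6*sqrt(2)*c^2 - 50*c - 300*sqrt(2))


(1) = (g^2 + 2*g - 35)/(g^2 - 2*g - 48)
(2) = s/(s - 4)
(3) = (u^2 - 4*u - 5)/(u^2 - 2*u)
(4) = (a^2 + 3*a - 4)/(a^2 + a)
(5) = (c + 2*sqrt(2))/(c - 5*sqrt(2))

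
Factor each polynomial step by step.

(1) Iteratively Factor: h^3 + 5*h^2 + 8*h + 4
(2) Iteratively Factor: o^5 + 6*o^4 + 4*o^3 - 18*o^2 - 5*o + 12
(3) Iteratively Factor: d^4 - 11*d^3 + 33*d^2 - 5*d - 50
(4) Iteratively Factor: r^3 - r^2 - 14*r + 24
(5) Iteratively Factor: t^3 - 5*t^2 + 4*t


(1) = (h + 2)*(h^2 + 3*h + 2) = (h + 1)*(h + 2)*(h + 2)
(2) = (o - 1)*(o^4 + 7*o^3 + 11*o^2 - 7*o - 12) = (o - 1)*(o + 1)*(o^3 + 6*o^2 + 5*o - 12) = (o - 1)*(o + 1)*(o + 4)*(o^2 + 2*o - 3) = (o - 1)^2*(o + 1)*(o + 4)*(o + 3)
(3) = (d - 5)*(d^3 - 6*d^2 + 3*d + 10) = (d - 5)^2*(d^2 - d - 2) = (d - 5)^2*(d + 1)*(d - 2)
(4) = (r + 4)*(r^2 - 5*r + 6) = (r - 3)*(r + 4)*(r - 2)
(5) = (t - 1)*(t^2 - 4*t) = (t - 4)*(t - 1)*(t)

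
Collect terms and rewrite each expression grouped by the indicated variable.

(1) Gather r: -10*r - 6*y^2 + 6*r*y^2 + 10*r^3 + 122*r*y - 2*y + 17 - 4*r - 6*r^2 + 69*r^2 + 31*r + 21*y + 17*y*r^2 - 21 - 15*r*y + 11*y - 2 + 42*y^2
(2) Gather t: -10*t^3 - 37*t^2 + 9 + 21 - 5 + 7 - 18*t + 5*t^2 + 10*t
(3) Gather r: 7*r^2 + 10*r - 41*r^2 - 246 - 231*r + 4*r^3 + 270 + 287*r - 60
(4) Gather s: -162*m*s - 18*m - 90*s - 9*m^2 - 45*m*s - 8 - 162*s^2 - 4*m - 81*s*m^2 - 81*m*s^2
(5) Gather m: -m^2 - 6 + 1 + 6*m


(1) = 10*r^3 + r^2*(17*y + 63) + r*(6*y^2 + 107*y + 17) + 36*y^2 + 30*y - 6
(2) = -10*t^3 - 32*t^2 - 8*t + 32
(3) = 4*r^3 - 34*r^2 + 66*r - 36
(4) = -9*m^2 - 22*m + s^2*(-81*m - 162) + s*(-81*m^2 - 207*m - 90) - 8
(5) = -m^2 + 6*m - 5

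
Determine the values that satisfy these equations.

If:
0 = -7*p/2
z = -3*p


Then:
p = 0
z = 0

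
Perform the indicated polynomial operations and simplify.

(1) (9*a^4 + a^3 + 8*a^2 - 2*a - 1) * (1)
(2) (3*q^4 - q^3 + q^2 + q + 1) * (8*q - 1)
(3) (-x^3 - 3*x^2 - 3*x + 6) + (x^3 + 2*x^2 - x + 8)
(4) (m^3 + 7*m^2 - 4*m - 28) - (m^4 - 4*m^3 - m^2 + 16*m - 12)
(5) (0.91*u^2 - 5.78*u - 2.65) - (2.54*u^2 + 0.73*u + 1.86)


(1) = 9*a^4 + a^3 + 8*a^2 - 2*a - 1
(2) = 24*q^5 - 11*q^4 + 9*q^3 + 7*q^2 + 7*q - 1
(3) = -x^2 - 4*x + 14
(4) = -m^4 + 5*m^3 + 8*m^2 - 20*m - 16
(5) = -1.63*u^2 - 6.51*u - 4.51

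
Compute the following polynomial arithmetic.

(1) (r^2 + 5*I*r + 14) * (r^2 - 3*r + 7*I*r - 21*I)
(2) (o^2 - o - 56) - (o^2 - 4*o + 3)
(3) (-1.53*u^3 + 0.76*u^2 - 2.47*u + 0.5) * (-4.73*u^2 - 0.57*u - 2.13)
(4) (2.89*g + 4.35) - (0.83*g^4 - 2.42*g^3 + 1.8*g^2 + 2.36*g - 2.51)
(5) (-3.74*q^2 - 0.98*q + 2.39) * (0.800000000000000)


(1) = r^4 - 3*r^3 + 12*I*r^3 - 21*r^2 - 36*I*r^2 + 63*r + 98*I*r - 294*I
(2) = 3*o - 59
(3) = 7.2369*u^5 - 2.7227*u^4 + 14.5088*u^3 - 2.5759*u^2 + 4.9761*u - 1.065
(4) = -0.83*g^4 + 2.42*g^3 - 1.8*g^2 + 0.53*g + 6.86
(5) = -2.992*q^2 - 0.784*q + 1.912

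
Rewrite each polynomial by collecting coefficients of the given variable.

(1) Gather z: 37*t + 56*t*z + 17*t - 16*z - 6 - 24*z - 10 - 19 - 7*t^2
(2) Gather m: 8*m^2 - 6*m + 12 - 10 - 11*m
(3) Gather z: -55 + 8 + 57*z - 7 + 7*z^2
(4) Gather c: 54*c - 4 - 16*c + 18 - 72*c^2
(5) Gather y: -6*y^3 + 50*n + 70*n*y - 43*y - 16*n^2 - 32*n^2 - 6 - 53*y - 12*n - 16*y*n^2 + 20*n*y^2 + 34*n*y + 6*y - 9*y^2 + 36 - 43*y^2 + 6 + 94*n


(1) = -7*t^2 + 54*t + z*(56*t - 40) - 35
(2) = 8*m^2 - 17*m + 2
(3) = 7*z^2 + 57*z - 54
(4) = -72*c^2 + 38*c + 14
(5) = -48*n^2 + 132*n - 6*y^3 + y^2*(20*n - 52) + y*(-16*n^2 + 104*n - 90) + 36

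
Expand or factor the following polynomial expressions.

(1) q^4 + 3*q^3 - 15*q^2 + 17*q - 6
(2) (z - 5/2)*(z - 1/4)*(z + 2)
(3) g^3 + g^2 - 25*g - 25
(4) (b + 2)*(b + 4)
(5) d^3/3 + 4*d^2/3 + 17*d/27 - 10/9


(1) = (q - 1)^3*(q + 6)
(2) = z^3 - 3*z^2/4 - 39*z/8 + 5/4
(3) = (g - 5)*(g + 1)*(g + 5)
(4) = b^2 + 6*b + 8
(5) = (d/3 + 1)*(d - 2/3)*(d + 5/3)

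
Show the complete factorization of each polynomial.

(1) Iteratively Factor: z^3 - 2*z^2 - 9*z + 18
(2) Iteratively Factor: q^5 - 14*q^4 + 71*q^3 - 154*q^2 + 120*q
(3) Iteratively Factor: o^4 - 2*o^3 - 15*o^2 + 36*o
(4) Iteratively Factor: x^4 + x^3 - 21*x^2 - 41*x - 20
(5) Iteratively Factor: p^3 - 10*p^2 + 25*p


(1) = (z - 3)*(z^2 + z - 6) = (z - 3)*(z + 3)*(z - 2)
(2) = (q - 2)*(q^4 - 12*q^3 + 47*q^2 - 60*q) = (q - 3)*(q - 2)*(q^3 - 9*q^2 + 20*q) = (q - 5)*(q - 3)*(q - 2)*(q^2 - 4*q) = q*(q - 5)*(q - 3)*(q - 2)*(q - 4)
(3) = (o - 3)*(o^3 + o^2 - 12*o) = o*(o - 3)*(o^2 + o - 12) = o*(o - 3)*(o + 4)*(o - 3)
(4) = (x + 4)*(x^3 - 3*x^2 - 9*x - 5) = (x + 1)*(x + 4)*(x^2 - 4*x - 5) = (x - 5)*(x + 1)*(x + 4)*(x + 1)
(5) = (p - 5)*(p^2 - 5*p) = (p - 5)^2*(p)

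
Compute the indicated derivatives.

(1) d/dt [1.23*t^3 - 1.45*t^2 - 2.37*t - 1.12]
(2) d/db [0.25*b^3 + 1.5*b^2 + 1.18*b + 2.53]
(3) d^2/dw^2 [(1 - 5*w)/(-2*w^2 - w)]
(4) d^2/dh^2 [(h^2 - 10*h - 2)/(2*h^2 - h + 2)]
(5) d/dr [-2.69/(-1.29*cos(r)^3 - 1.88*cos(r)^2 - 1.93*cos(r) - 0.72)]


(1) = 3.69*t^2 - 2.9*t - 2.37
(2) = 0.75*b^2 + 3.0*b + 1.18
(3) = 2*(20*w^3 - 12*w^2 - 6*w - 1)/(w^3*(8*w^3 + 12*w^2 + 6*w + 1))
(4) = 4*(-19*h^3 - 18*h^2 + 66*h - 5)/(8*h^6 - 12*h^5 + 30*h^4 - 25*h^3 + 30*h^2 - 12*h + 8)
(5) = (10.4103*cos(r)^2 + 10.1144*cos(r) + 5.1917)*sin(r)/(1.29*cos(r)^3 + 1.88*cos(r)^2 + 1.93*cos(r) + 0.72)^2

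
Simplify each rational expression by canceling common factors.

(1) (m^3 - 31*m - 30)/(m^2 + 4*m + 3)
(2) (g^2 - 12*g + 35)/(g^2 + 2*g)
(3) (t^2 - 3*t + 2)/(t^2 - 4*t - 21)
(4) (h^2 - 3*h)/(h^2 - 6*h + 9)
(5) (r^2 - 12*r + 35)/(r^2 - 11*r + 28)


(1) = (m^2 - m - 30)/(m + 3)
(2) = (g^2 - 12*g + 35)/(g^2 + 2*g)
(3) = (t^2 - 3*t + 2)/(t^2 - 4*t - 21)
(4) = h/(h - 3)
(5) = (r - 5)/(r - 4)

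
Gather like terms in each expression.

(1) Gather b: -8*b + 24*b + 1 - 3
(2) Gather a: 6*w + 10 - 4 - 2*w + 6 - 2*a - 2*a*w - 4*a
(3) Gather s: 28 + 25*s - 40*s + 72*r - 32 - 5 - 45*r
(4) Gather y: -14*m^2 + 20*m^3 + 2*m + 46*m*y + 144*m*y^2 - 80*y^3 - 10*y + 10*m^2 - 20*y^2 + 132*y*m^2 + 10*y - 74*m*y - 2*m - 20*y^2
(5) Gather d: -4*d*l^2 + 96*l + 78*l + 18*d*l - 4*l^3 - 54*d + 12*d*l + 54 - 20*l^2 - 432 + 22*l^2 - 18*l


(1) = 16*b - 2
(2) = a*(-2*w - 6) + 4*w + 12
(3) = 27*r - 15*s - 9
(4) = 20*m^3 - 4*m^2 - 80*y^3 + y^2*(144*m - 40) + y*(132*m^2 - 28*m)
(5) = d*(-4*l^2 + 30*l - 54) - 4*l^3 + 2*l^2 + 156*l - 378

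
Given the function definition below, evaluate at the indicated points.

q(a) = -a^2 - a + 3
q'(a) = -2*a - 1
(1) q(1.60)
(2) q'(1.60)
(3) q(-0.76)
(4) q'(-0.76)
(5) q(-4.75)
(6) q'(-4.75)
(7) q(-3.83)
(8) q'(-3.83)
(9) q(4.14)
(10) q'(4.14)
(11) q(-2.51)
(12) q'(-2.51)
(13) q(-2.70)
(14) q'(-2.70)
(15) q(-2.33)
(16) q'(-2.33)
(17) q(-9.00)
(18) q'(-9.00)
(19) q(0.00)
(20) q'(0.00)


(1) = -1.16
(2) = -4.20
(3) = 3.18
(4) = 0.52
(5) = -14.81
(6) = 8.50
(7) = -7.84
(8) = 6.66
(9) = -18.28
(10) = -9.28
(11) = -0.79
(12) = 4.02
(13) = -1.59
(14) = 4.40
(15) = -0.10
(16) = 3.66
(17) = -69.00
(18) = 17.00
(19) = 3.00
(20) = -1.00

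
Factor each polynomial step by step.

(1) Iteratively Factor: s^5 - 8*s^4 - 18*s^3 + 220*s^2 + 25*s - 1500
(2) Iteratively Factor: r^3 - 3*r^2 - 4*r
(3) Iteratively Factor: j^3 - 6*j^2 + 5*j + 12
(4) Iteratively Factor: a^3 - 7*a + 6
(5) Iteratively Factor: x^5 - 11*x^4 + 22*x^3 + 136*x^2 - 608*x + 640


(1) = (s - 5)*(s^4 - 3*s^3 - 33*s^2 + 55*s + 300) = (s - 5)*(s + 3)*(s^3 - 6*s^2 - 15*s + 100) = (s - 5)^2*(s + 3)*(s^2 - s - 20) = (s - 5)^3*(s + 3)*(s + 4)
(2) = (r)*(r^2 - 3*r - 4) = r*(r - 4)*(r + 1)
(3) = (j + 1)*(j^2 - 7*j + 12) = (j - 4)*(j + 1)*(j - 3)
(4) = (a + 3)*(a^2 - 3*a + 2) = (a - 2)*(a + 3)*(a - 1)
(5) = (x + 4)*(x^4 - 15*x^3 + 82*x^2 - 192*x + 160) = (x - 4)*(x + 4)*(x^3 - 11*x^2 + 38*x - 40) = (x - 5)*(x - 4)*(x + 4)*(x^2 - 6*x + 8) = (x - 5)*(x - 4)*(x - 2)*(x + 4)*(x - 4)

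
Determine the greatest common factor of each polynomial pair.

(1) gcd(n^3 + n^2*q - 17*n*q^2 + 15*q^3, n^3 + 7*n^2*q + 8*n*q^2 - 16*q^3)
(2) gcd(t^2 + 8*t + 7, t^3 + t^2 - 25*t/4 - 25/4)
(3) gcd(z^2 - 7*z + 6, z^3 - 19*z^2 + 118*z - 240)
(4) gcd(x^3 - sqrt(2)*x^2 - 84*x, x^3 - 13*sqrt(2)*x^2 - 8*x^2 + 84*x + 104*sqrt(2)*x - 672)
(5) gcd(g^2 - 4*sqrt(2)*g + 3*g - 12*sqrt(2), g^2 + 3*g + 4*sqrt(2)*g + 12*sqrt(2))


(1) = gcd((n - 3*q)*(n - q)*(n + 5*q), (n - q)*(n + 4*q)^2) = -n + q
(2) = gcd((t + 1)*(t + 7), (t - 5/2)*(t + 1)*(t + 5/2)) = t + 1
(3) = z - 6
(4) = gcd(x*(x - 7*sqrt(2))*(x + 6*sqrt(2)), (x - 8)*(x - 7*sqrt(2))*(x - 6*sqrt(2))) = x - 7*sqrt(2)
(5) = gcd((g + 3)*(g - 4*sqrt(2)), (g + 3)*(g + 4*sqrt(2))) = g + 3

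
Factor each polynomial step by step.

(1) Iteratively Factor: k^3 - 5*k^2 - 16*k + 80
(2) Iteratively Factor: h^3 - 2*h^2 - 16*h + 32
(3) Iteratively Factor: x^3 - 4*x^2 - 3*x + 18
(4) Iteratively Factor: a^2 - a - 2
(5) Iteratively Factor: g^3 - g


(1) = (k + 4)*(k^2 - 9*k + 20) = (k - 4)*(k + 4)*(k - 5)
(2) = (h + 4)*(h^2 - 6*h + 8) = (h - 2)*(h + 4)*(h - 4)
(3) = (x - 3)*(x^2 - x - 6) = (x - 3)^2*(x + 2)
(4) = (a - 2)*(a + 1)
(5) = (g)*(g^2 - 1) = g*(g - 1)*(g + 1)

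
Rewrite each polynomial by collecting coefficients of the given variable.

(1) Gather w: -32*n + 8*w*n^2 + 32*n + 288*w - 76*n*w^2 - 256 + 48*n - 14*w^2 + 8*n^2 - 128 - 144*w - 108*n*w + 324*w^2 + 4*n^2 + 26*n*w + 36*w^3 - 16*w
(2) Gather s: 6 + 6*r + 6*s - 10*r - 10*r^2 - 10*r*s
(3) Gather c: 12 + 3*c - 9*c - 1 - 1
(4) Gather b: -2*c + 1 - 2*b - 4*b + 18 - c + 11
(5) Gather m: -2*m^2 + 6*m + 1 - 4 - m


(1) = 12*n^2 + 48*n + 36*w^3 + w^2*(310 - 76*n) + w*(8*n^2 - 82*n + 128) - 384
(2) = -10*r^2 - 4*r + s*(6 - 10*r) + 6
(3) = 10 - 6*c
(4) = -6*b - 3*c + 30
(5) = -2*m^2 + 5*m - 3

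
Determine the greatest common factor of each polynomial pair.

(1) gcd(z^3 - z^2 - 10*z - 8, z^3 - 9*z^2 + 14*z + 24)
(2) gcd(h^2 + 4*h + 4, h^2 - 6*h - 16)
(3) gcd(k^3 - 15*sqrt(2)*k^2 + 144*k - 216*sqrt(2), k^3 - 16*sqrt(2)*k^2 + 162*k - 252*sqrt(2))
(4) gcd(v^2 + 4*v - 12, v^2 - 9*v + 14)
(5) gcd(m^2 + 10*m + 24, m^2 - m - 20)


(1) = z^2 - 3*z - 4
(2) = h + 2
(3) = k^2 - 9*sqrt(2)*k + 36
(4) = v - 2
(5) = m + 4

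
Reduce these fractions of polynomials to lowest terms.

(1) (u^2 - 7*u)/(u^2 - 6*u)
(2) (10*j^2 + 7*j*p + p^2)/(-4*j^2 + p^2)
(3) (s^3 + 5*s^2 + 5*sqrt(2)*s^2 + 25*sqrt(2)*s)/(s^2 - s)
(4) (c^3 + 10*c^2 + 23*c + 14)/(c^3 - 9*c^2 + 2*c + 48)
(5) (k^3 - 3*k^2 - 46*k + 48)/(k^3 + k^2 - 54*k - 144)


(1) = (u - 7)/(u - 6)
(2) = (5*j + p)/(-2*j + p)
(3) = (s^2 + s*(5 + 5*sqrt(2)) + 25*sqrt(2))/(s - 1)
(4) = (c^2 + 8*c + 7)/(c^2 - 11*c + 24)
(5) = (k - 1)/(k + 3)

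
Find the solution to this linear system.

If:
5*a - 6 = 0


Then:
a = 6/5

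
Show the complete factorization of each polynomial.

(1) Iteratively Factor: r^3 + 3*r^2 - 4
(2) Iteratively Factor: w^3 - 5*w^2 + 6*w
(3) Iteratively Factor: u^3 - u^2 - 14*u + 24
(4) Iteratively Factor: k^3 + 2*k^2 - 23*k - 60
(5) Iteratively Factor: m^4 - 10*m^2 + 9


(1) = (r + 2)*(r^2 + r - 2) = (r + 2)^2*(r - 1)
(2) = (w - 2)*(w^2 - 3*w) = (w - 3)*(w - 2)*(w)
(3) = (u + 4)*(u^2 - 5*u + 6) = (u - 2)*(u + 4)*(u - 3)
(4) = (k - 5)*(k^2 + 7*k + 12) = (k - 5)*(k + 3)*(k + 4)
(5) = (m - 1)*(m^3 + m^2 - 9*m - 9) = (m - 1)*(m + 1)*(m^2 - 9) = (m - 3)*(m - 1)*(m + 1)*(m + 3)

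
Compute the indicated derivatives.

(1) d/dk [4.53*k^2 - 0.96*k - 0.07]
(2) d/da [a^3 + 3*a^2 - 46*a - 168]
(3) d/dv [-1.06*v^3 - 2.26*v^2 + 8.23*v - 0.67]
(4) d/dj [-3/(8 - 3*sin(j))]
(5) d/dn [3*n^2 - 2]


(1) = 9.06*k - 0.96
(2) = 3*a^2 + 6*a - 46
(3) = -3.18*v^2 - 4.52*v + 8.23
(4) = -9*cos(j)/(3*sin(j) - 8)^2
(5) = 6*n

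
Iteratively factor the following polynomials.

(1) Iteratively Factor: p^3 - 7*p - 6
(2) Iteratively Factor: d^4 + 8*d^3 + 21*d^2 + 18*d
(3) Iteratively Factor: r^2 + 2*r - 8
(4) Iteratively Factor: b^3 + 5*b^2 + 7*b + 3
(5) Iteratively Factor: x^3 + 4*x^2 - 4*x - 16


(1) = (p - 3)*(p^2 + 3*p + 2) = (p - 3)*(p + 2)*(p + 1)
(2) = (d)*(d^3 + 8*d^2 + 21*d + 18) = d*(d + 3)*(d^2 + 5*d + 6) = d*(d + 2)*(d + 3)*(d + 3)
(3) = (r + 4)*(r - 2)
(4) = (b + 3)*(b^2 + 2*b + 1) = (b + 1)*(b + 3)*(b + 1)
(5) = (x + 4)*(x^2 - 4) = (x - 2)*(x + 4)*(x + 2)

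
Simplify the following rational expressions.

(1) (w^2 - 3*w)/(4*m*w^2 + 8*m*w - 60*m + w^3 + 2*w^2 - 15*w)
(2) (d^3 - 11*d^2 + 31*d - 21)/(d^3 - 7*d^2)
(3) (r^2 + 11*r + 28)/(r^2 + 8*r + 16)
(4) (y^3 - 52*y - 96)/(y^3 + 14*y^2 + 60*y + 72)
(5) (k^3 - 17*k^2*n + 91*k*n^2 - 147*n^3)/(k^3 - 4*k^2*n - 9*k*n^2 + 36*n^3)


(1) = w/(4*m*w + 20*m + w^2 + 5*w)
(2) = (d^2 - 4*d + 3)/d^2
(3) = (r + 7)/(r + 4)
(4) = (y - 8)/(y + 6)
(5) = (k^2 - 14*k*n + 49*n^2)/(k^2 - k*n - 12*n^2)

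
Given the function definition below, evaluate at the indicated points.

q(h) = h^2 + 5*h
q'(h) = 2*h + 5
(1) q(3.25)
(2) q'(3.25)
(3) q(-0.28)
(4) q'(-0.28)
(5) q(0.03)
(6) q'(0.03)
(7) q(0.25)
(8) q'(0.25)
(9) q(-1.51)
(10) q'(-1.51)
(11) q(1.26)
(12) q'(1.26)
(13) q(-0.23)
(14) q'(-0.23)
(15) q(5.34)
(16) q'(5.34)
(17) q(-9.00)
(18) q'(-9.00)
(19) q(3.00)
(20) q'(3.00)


(1) = 26.81
(2) = 11.50
(3) = -1.32
(4) = 4.44
(5) = 0.15
(6) = 5.06
(7) = 1.31
(8) = 5.50
(9) = -5.27
(10) = 1.98
(11) = 7.89
(12) = 7.52
(13) = -1.10
(14) = 4.54
(15) = 55.22
(16) = 15.68
(17) = 36.00
(18) = -13.00
(19) = 24.00
(20) = 11.00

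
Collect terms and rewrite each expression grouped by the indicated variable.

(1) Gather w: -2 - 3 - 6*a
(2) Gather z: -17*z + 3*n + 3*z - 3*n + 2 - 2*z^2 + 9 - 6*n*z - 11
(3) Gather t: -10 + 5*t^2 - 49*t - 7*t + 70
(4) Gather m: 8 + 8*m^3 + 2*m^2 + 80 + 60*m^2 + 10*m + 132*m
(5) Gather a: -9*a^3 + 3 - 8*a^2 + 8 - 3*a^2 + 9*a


(1) = -6*a - 5
(2) = -2*z^2 + z*(-6*n - 14)
(3) = 5*t^2 - 56*t + 60
(4) = 8*m^3 + 62*m^2 + 142*m + 88
(5) = -9*a^3 - 11*a^2 + 9*a + 11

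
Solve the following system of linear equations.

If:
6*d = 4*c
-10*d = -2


Then:
c = 3/10
d = 1/5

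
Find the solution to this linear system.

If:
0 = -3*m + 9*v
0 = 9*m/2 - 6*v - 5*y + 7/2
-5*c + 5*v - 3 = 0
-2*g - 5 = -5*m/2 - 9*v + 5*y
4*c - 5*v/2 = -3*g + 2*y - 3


Then:
c = 127/240
g = 133/160
m = 271/80
v = 271/240
y = 383/160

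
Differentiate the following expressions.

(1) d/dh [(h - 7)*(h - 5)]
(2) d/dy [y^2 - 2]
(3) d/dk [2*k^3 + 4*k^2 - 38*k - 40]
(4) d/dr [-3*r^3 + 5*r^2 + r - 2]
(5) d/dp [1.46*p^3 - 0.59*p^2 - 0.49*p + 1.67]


(1) = 2*h - 12
(2) = 2*y
(3) = 6*k^2 + 8*k - 38
(4) = -9*r^2 + 10*r + 1
(5) = 4.38*p^2 - 1.18*p - 0.49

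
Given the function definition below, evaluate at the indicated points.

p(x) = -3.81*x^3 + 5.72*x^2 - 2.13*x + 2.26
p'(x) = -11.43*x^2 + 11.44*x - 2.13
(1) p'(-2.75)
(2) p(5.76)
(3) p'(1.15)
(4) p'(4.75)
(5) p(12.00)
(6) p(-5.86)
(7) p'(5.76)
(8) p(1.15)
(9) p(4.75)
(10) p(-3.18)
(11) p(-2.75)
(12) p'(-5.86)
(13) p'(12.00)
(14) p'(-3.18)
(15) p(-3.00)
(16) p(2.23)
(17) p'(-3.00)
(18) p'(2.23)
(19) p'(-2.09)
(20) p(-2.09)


(1) = -120.03
(2) = -548.34
(3) = -4.09
(4) = -205.68
(5) = -5783.30
(6) = 977.85
(7) = -315.46
(8) = 1.58
(9) = -287.12
(10) = 189.40
(11) = 130.61
(12) = -461.67
(13) = -1510.77
(14) = -154.09
(15) = 163.00
(16) = -16.30
(17) = -139.32
(18) = -33.46
(19) = -75.97
(20) = 66.48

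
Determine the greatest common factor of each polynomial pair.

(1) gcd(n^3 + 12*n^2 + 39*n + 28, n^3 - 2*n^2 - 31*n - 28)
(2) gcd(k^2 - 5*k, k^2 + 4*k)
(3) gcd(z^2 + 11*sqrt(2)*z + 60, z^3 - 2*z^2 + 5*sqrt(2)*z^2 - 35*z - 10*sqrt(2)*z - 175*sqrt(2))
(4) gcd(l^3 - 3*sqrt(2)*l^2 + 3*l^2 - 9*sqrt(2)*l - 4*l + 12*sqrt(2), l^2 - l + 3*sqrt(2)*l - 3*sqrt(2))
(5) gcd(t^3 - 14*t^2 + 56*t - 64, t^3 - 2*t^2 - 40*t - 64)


(1) = n^2 + 5*n + 4
(2) = gcd(k*(k - 5), k*(k + 4)) = k
(3) = z + 5*sqrt(2)
(4) = gcd((l - 1)*(l + 4)*(l - 3*sqrt(2)), (l - 1)*(l + 3*sqrt(2))) = l - 1
(5) = gcd((t - 8)*(t - 4)*(t - 2), (t - 8)*(t + 2)*(t + 4)) = t - 8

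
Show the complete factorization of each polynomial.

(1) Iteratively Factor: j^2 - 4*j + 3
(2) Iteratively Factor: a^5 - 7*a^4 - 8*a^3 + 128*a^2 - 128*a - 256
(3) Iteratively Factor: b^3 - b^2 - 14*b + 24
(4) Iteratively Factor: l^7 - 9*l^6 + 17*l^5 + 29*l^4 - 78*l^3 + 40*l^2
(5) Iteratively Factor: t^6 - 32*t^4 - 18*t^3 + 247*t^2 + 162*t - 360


(1) = (j - 1)*(j - 3)
(2) = (a + 1)*(a^4 - 8*a^3 + 128*a - 256) = (a + 1)*(a + 4)*(a^3 - 12*a^2 + 48*a - 64) = (a - 4)*(a + 1)*(a + 4)*(a^2 - 8*a + 16) = (a - 4)^2*(a + 1)*(a + 4)*(a - 4)
(3) = (b - 2)*(b^2 + b - 12) = (b - 3)*(b - 2)*(b + 4)
(4) = (l - 1)*(l^6 - 8*l^5 + 9*l^4 + 38*l^3 - 40*l^2) = l*(l - 1)*(l^5 - 8*l^4 + 9*l^3 + 38*l^2 - 40*l) = l*(l - 5)*(l - 1)*(l^4 - 3*l^3 - 6*l^2 + 8*l) = l*(l - 5)*(l - 1)^2*(l^3 - 2*l^2 - 8*l) = l^2*(l - 5)*(l - 1)^2*(l^2 - 2*l - 8) = l^2*(l - 5)*(l - 4)*(l - 1)^2*(l + 2)
(5) = (t + 3)*(t^5 - 3*t^4 - 23*t^3 + 51*t^2 + 94*t - 120) = (t - 1)*(t + 3)*(t^4 - 2*t^3 - 25*t^2 + 26*t + 120) = (t - 1)*(t + 2)*(t + 3)*(t^3 - 4*t^2 - 17*t + 60) = (t - 1)*(t + 2)*(t + 3)*(t + 4)*(t^2 - 8*t + 15) = (t - 5)*(t - 1)*(t + 2)*(t + 3)*(t + 4)*(t - 3)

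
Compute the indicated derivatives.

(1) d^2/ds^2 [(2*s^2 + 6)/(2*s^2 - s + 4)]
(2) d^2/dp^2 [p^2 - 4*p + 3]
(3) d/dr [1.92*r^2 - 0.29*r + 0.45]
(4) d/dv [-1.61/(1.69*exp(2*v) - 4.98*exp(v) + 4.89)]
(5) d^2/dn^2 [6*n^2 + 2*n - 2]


(1) = 4*(2*s^3 + 12*s^2 - 18*s - 5)/(8*s^6 - 12*s^5 + 54*s^4 - 49*s^3 + 108*s^2 - 48*s + 64)
(2) = 2
(3) = 3.84*r - 0.29
(4) = (5.4418*exp(v) - 8.0178)*exp(v)/(1.69*exp(2*v) - 4.98*exp(v) + 4.89)^2
(5) = 12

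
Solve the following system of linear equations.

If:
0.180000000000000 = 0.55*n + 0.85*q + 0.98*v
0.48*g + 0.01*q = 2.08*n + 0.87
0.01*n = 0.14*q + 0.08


Then:
g = 6.5463693957115 - 6.95121832358674*v
n = 1.09005847953216 - 1.6046783625731*v
q = -0.114619883040936*v - 0.493567251461988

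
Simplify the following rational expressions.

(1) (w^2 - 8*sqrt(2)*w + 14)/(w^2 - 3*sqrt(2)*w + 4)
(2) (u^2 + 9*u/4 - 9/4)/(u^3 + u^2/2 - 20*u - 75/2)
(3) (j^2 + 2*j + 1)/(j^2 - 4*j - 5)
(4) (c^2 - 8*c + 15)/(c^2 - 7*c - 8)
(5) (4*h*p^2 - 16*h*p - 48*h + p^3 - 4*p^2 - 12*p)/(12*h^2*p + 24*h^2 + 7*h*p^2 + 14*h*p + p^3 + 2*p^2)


(1) = (w - 7*sqrt(2))/(w - 2*sqrt(2))
(2) = (4*u - 3)/(4*u^2 - 10*u - 50)
(3) = (j + 1)/(j - 5)
(4) = (c^2 - 8*c + 15)/(c^2 - 7*c - 8)
(5) = (p - 6)/(3*h + p)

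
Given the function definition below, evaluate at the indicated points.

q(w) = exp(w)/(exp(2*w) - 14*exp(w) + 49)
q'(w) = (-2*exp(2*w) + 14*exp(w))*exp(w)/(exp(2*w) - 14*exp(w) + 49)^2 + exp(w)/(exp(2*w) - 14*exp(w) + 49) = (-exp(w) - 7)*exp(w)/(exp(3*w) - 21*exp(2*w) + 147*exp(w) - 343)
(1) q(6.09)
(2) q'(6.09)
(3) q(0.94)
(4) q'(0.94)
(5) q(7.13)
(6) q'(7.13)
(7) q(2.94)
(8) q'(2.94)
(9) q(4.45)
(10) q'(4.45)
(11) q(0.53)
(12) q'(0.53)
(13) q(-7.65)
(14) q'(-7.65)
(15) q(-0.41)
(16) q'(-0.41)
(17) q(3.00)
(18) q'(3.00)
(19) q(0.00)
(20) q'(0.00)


(1) = 0.00
(2) = -0.00
(3) = 0.13
(4) = 0.28
(5) = 0.00
(6) = -0.00
(7) = 0.13
(8) = -0.29
(9) = 0.01
(10) = -0.02
(11) = 0.06
(12) = 0.10
(13) = 0.00
(14) = 0.00
(15) = 0.02
(16) = 0.02
(17) = 0.12
(18) = -0.24
(19) = 0.03
(20) = 0.04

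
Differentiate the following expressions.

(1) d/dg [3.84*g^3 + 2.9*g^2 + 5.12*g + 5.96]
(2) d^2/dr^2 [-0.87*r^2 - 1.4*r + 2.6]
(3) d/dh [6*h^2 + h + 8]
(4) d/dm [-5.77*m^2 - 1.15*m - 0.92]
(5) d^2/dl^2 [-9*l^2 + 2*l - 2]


(1) = 11.52*g^2 + 5.8*g + 5.12
(2) = -1.74000000000000
(3) = 12*h + 1
(4) = -11.54*m - 1.15
(5) = -18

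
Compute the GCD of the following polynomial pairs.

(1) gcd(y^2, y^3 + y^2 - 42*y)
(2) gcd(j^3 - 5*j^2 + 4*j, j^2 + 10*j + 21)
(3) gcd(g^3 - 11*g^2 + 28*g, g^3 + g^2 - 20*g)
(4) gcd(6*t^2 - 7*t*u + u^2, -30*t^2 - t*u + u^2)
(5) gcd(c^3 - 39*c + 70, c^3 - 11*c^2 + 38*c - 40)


(1) = gcd(y^2, y*(y - 6)*(y + 7)) = y
(2) = 1
(3) = gcd(g*(g - 7)*(g - 4), g*(g - 4)*(g + 5)) = g^2 - 4*g
(4) = 6*t - u
(5) = gcd((c - 5)*(c - 2)*(c + 7), (c - 5)*(c - 4)*(c - 2)) = c^2 - 7*c + 10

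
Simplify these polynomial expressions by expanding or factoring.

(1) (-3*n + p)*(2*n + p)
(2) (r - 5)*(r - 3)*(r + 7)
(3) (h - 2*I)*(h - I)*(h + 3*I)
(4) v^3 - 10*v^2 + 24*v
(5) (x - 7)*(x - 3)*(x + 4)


(1) = -6*n^2 - n*p + p^2
(2) = r^3 - r^2 - 41*r + 105
(3) = h^3 + 7*h - 6*I
(4) = v*(v - 6)*(v - 4)
(5) = x^3 - 6*x^2 - 19*x + 84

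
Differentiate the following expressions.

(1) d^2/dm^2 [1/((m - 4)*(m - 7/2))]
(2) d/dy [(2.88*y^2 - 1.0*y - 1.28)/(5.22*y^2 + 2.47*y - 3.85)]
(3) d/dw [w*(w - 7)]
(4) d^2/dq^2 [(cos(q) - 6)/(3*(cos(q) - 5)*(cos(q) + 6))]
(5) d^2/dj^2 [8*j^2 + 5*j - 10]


(1) = 4*(4*(m - 4)^2 + 2*(m - 4)*(2*m - 7) + (2*m - 7)^2)/((m - 4)^3*(2*m - 7)^3)
(2) = (12.3336*y^2 - 8.8128*y + 7.0116)/(27.2484*y^4 + 25.7868*y^3 - 34.0931*y^2 - 19.019*y + 14.8225)
(3) = 2*w - 7
(4) = (25*(1 - cos(q)^2)^2 - cos(q)^5 - 160*cos(q)^3 + 710*cos(q)^2 - 576*cos(q) - 337)/(3*(cos(q) - 5)^3*(cos(q) + 6)^3)
(5) = 16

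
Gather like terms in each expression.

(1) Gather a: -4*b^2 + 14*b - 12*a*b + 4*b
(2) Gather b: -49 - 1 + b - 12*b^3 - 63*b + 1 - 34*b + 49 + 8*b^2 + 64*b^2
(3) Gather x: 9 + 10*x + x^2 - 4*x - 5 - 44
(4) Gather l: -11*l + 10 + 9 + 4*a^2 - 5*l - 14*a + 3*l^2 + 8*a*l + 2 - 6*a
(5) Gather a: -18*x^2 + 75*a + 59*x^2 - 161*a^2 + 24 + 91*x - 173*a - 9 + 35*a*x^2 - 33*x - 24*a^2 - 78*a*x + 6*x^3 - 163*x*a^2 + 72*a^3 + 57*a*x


(1) = -12*a*b - 4*b^2 + 18*b
(2) = -12*b^3 + 72*b^2 - 96*b
(3) = x^2 + 6*x - 40
(4) = 4*a^2 - 20*a + 3*l^2 + l*(8*a - 16) + 21
(5) = 72*a^3 + a^2*(-163*x - 185) + a*(35*x^2 - 21*x - 98) + 6*x^3 + 41*x^2 + 58*x + 15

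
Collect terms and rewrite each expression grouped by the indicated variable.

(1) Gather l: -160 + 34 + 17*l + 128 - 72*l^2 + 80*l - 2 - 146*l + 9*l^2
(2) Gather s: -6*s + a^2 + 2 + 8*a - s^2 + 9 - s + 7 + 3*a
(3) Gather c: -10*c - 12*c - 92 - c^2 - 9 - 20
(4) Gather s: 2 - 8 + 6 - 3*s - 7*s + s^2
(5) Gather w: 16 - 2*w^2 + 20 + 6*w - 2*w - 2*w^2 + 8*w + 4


(1) = -63*l^2 - 49*l
(2) = a^2 + 11*a - s^2 - 7*s + 18
(3) = -c^2 - 22*c - 121
(4) = s^2 - 10*s
(5) = -4*w^2 + 12*w + 40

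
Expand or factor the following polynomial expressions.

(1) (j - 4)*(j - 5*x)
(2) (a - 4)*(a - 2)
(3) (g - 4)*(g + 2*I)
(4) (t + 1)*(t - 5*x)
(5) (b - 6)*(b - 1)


(1) = j^2 - 5*j*x - 4*j + 20*x
(2) = a^2 - 6*a + 8
(3) = g^2 - 4*g + 2*I*g - 8*I
(4) = t^2 - 5*t*x + t - 5*x
(5) = b^2 - 7*b + 6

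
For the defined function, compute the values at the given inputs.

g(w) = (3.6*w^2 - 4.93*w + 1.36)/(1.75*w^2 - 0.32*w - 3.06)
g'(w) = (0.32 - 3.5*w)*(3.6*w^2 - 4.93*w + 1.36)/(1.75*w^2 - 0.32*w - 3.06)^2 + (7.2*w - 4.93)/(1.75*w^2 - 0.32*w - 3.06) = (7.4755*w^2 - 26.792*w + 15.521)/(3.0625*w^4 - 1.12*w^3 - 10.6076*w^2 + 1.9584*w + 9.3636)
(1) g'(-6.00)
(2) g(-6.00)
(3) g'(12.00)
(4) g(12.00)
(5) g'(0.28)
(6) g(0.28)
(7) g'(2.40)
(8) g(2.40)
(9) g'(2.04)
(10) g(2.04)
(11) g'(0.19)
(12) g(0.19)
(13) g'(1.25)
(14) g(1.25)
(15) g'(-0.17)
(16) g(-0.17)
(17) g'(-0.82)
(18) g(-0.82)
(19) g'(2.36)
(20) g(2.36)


(1) = 0.12
(2) = 2.60
(3) = 0.01
(4) = 1.88
(5) = 0.95
(6) = -0.09
(7) = -0.15
(8) = 1.64
(9) = -0.63
(10) = 1.76
(11) = 1.14
(12) = -0.18
(13) = -11.94
(14) = -1.13
(15) = 2.32
(16) = -0.78
(17) = 16.18
(18) = -4.83
(19) = -0.17
(20) = 1.65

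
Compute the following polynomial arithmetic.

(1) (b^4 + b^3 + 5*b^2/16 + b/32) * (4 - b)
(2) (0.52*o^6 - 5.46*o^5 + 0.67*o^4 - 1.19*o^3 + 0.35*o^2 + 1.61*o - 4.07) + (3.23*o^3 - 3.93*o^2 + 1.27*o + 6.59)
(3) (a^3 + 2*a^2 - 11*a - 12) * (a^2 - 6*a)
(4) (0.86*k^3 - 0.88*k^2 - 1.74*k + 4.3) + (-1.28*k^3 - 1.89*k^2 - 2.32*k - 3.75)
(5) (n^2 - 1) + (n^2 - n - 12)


(1) = -b^5 + 3*b^4 + 59*b^3/16 + 39*b^2/32 + b/8
(2) = 0.52*o^6 - 5.46*o^5 + 0.67*o^4 + 2.04*o^3 - 3.58*o^2 + 2.88*o + 2.52
(3) = a^5 - 4*a^4 - 23*a^3 + 54*a^2 + 72*a
(4) = -0.42*k^3 - 2.77*k^2 - 4.06*k + 0.55
(5) = 2*n^2 - n - 13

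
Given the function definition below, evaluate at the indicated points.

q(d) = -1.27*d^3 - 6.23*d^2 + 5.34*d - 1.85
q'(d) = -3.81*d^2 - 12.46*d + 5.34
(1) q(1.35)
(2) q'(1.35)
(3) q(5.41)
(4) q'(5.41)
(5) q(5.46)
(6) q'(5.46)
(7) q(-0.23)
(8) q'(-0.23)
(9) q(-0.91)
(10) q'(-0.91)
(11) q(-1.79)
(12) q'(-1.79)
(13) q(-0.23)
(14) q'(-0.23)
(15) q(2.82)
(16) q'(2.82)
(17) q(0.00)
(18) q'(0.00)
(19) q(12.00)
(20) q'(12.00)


(1) = -9.12
(2) = -18.42
(3) = -356.39
(4) = -173.58
(5) = -365.14
(6) = -176.27
(7) = -3.39
(8) = 8.00
(9) = -10.91
(10) = 13.52
(11) = -24.09
(12) = 15.44
(13) = -3.39
(14) = 8.00
(15) = -64.82
(16) = -60.10
(17) = -1.85
(18) = 5.34
(19) = -3029.45
(20) = -692.82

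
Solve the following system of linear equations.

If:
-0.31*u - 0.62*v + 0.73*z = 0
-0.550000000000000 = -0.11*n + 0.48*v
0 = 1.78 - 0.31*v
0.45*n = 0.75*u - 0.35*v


Then:
n = 30.06
u = 20.71
v = 5.74
z = 13.67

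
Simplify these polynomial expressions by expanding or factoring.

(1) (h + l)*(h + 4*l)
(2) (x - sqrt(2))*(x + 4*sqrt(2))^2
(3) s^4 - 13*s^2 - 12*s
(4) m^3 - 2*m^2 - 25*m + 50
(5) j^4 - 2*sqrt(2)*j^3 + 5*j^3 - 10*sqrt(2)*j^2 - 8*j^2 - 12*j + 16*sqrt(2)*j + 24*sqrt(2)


(1) = h^2 + 5*h*l + 4*l^2
(2) = x^3 + 7*sqrt(2)*x^2 + 16*x - 32*sqrt(2)
(3) = s*(s - 4)*(s + 1)*(s + 3)
(4) = (m - 5)*(m - 2)*(m + 5)
(5) = (j - 2)*(j + 1)*(j + 6)*(j - 2*sqrt(2))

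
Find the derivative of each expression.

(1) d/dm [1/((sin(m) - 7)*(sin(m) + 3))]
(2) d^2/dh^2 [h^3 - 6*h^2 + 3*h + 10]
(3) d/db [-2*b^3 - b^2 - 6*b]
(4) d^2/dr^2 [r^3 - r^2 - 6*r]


(1) = 2*(2 - sin(m))*cos(m)/((sin(m) - 7)^2*(sin(m) + 3)^2)
(2) = 6*h - 12
(3) = -6*b^2 - 2*b - 6
(4) = 6*r - 2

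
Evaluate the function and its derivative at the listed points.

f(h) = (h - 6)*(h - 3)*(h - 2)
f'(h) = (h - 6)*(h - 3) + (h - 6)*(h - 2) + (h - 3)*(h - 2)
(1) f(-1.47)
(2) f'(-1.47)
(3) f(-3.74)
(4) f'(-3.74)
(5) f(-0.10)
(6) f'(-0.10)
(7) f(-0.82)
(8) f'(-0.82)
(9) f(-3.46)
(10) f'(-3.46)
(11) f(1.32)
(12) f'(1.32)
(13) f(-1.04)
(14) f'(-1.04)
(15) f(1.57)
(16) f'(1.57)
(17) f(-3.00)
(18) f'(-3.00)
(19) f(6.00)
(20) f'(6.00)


(1) = -115.87
(2) = 74.82
(3) = -376.82
(4) = 160.24
(5) = -39.71
(6) = 38.23
(7) = -73.47
(8) = 56.06
(9) = -333.67
(10) = 148.03
(11) = -5.35
(12) = 12.19
(13) = -86.46
(14) = 62.12
(15) = -2.72
(16) = 8.85
(17) = -270.00
(18) = 129.00
(19) = 0.00
(20) = 12.00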